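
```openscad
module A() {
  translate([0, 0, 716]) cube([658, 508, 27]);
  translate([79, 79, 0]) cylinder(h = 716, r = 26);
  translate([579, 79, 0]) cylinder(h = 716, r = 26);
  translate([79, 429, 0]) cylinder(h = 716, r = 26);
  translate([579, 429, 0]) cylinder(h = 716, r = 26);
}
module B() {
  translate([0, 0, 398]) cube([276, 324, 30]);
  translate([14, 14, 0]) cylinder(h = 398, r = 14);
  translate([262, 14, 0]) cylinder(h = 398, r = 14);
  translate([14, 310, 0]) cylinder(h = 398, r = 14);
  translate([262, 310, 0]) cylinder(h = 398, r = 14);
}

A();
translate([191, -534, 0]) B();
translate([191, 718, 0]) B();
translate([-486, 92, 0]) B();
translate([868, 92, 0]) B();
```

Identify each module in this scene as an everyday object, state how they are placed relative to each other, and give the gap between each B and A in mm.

A is a table. B is a stool. Four stools sit around the table at the −y, +y, −x, +x sides. The gap between each stool and the table is 210 mm.

Each stool's nearest face is 210 mm from the table's bounding box.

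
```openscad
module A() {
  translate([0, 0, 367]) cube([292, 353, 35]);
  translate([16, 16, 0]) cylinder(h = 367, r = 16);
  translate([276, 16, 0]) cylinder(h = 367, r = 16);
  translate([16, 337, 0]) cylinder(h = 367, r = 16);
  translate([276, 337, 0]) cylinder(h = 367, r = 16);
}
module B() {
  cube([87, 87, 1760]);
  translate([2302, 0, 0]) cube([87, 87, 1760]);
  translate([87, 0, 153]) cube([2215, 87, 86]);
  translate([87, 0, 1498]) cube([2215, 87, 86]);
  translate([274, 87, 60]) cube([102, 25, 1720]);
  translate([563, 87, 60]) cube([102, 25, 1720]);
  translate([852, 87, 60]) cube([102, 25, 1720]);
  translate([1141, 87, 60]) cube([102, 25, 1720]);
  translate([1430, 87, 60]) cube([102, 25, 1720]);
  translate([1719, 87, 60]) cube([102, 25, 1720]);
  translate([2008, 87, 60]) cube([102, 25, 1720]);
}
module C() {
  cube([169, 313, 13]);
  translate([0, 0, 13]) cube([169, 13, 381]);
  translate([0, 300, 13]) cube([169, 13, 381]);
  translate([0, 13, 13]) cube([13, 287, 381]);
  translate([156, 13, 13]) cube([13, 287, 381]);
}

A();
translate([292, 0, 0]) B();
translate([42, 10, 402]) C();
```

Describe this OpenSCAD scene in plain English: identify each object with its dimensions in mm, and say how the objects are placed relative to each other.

A is a simple wooden stool: a rectangular seat 292 mm (x) by 353 mm (y), 35 mm thick, top face at z = 402 mm, on four round legs, each 32 mm in diameter. The legs rest on z = 0, each leg's axis is inset half a diameter from the nearest pair of seat edges (so the leg's bounding box is flush with the corner).

B is a fence section. Two 87×87 mm posts, 1760 mm tall, stand on the floor with a clear span of 2215 mm between their inner faces. Two horizontal rails of 87×86 mm section span the gap between the posts with their undersides at z = 153 mm and z = 1498 mm, flush with the posts' −y face. 7 pickets, each 102 mm wide, 25 mm thick and 1720 mm tall, are fixed to the +y face of the rails with their bottoms at z = 60 mm, evenly spaced across the span with equal gaps (rounded down to the nearest mm) at the −x end and between each pair — any rounding remainder accumulates at the +x end.

C is an open storage box with external size 169×313×394 mm and wall thickness 13 mm (the base is also 13 mm thick). The base covers the whole footprint; the four walls stand on the base, with the y-facing walls full-width and the x-facing walls fitting between their inner faces.

The fence section is against the stool's +x side, with their −y faces flush. The open box is on top of the stool.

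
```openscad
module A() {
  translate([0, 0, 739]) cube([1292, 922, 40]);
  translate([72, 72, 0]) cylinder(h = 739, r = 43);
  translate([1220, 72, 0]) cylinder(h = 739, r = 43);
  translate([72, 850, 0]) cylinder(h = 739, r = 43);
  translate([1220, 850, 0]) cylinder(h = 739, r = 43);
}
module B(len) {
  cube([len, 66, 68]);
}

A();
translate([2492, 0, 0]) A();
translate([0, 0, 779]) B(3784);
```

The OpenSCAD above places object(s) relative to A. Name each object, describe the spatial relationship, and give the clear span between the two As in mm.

Second table starts at x = 2492; first ends at x = 1292; clear span = 2492 − 1292 = 1200 mm.

A is a table. B is a beam. A beam spans the tops of two tables. The clear span between the two tables is 1200 mm.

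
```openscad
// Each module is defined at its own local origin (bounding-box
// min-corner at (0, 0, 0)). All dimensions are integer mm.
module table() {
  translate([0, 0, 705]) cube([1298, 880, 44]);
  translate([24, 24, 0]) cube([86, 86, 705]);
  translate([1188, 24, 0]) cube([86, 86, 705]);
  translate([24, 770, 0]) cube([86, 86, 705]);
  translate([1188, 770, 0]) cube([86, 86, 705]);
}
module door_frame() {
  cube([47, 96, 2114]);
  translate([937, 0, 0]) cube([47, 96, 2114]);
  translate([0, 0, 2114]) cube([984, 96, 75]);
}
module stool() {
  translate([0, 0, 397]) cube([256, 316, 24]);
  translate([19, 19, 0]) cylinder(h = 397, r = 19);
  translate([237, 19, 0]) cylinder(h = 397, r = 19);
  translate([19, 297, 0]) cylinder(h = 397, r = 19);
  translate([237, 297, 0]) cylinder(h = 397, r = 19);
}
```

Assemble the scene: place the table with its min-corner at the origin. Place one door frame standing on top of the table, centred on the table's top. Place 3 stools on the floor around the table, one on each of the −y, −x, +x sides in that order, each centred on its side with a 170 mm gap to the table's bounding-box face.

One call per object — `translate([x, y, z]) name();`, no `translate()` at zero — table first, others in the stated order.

table();
translate([157, 392, 749]) door_frame();
translate([521, -486, 0]) stool();
translate([-426, 282, 0]) stool();
translate([1468, 282, 0]) stool();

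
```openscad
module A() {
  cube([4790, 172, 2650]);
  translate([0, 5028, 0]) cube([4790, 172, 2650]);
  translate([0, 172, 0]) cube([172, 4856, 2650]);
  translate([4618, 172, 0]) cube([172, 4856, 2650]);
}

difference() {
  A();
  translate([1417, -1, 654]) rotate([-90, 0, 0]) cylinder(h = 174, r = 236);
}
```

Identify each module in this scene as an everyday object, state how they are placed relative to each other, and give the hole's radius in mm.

The subtracted cylinder has r = 236 mm.

A is a house frame. The house frame has a circular hole through its front wall. The hole's radius is 236 mm.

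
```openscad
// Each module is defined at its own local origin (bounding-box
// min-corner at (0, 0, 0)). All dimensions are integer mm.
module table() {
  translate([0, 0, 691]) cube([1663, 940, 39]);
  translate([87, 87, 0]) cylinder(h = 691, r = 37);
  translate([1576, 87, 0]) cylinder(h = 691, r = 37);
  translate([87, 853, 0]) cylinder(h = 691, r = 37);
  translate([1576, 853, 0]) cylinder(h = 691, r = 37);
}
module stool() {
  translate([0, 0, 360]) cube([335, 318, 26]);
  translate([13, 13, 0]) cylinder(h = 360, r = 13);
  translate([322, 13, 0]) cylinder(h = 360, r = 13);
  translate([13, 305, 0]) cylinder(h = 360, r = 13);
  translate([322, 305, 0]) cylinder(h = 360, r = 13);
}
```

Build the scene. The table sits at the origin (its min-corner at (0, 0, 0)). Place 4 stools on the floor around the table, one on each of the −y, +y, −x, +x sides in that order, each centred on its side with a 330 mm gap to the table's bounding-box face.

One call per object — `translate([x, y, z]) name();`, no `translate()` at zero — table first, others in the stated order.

table();
translate([664, -648, 0]) stool();
translate([664, 1270, 0]) stool();
translate([-665, 311, 0]) stool();
translate([1993, 311, 0]) stool();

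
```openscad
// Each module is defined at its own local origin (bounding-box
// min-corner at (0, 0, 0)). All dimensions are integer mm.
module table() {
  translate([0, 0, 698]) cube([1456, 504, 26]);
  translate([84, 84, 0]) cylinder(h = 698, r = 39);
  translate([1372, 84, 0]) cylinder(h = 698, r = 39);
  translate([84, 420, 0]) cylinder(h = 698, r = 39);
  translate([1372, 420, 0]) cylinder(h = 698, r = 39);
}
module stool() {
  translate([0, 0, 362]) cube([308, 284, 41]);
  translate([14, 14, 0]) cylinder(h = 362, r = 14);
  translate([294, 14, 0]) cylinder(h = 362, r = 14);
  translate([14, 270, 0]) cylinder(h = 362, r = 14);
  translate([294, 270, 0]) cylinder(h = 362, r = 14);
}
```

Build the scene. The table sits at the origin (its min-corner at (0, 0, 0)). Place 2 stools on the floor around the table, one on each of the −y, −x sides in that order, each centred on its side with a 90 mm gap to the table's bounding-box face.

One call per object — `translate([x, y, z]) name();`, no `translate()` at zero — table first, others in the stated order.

table();
translate([574, -374, 0]) stool();
translate([-398, 110, 0]) stool();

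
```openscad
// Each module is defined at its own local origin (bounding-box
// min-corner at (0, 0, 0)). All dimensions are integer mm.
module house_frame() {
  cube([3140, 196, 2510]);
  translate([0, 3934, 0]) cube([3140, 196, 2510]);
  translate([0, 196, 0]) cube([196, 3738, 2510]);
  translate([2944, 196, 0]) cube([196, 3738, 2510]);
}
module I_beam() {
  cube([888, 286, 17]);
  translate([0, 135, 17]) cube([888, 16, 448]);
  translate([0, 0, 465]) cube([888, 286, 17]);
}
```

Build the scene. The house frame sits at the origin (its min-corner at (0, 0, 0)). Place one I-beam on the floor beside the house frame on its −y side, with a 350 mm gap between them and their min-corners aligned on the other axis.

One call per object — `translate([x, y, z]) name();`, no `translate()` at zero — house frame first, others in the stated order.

house_frame();
translate([0, -636, 0]) I_beam();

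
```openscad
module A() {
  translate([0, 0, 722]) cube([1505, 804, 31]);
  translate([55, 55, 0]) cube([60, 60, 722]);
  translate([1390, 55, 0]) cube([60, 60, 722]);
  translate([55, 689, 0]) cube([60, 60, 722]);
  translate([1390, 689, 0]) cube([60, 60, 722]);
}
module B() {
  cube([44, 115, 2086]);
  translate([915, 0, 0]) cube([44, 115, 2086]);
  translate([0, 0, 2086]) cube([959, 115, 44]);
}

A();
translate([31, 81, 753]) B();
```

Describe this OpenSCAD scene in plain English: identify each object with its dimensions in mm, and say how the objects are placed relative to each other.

A is a table with a 1505×804 mm rectangular top, 31 mm thick, top surface at z = 753 mm, supported by four 60×60 mm square legs, each inset 55 mm from the nearest pair of top edges, running from the floor.

B is a door frame. The clear opening is 871 mm wide and 2086 mm high. Two 44 mm wide jambs, 115 mm deep, stand either side of the opening from the floor to the top of the opening. A 44 mm thick head sits across the top of both jambs, spanning the full outside width of the frame.

The door frame is on top of the table.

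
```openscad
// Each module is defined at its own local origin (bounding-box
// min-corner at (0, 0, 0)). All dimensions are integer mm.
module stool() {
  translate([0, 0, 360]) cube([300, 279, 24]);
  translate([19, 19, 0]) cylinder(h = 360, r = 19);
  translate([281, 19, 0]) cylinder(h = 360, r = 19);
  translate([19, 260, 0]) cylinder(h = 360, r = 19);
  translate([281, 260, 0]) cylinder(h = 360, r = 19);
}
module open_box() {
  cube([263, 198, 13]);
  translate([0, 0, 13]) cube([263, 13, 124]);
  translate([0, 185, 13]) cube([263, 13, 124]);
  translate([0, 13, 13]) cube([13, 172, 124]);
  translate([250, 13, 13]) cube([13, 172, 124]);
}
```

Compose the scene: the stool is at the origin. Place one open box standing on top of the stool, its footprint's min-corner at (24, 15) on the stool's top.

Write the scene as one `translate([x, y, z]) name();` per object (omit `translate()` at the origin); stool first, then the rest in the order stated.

stool();
translate([24, 15, 384]) open_box();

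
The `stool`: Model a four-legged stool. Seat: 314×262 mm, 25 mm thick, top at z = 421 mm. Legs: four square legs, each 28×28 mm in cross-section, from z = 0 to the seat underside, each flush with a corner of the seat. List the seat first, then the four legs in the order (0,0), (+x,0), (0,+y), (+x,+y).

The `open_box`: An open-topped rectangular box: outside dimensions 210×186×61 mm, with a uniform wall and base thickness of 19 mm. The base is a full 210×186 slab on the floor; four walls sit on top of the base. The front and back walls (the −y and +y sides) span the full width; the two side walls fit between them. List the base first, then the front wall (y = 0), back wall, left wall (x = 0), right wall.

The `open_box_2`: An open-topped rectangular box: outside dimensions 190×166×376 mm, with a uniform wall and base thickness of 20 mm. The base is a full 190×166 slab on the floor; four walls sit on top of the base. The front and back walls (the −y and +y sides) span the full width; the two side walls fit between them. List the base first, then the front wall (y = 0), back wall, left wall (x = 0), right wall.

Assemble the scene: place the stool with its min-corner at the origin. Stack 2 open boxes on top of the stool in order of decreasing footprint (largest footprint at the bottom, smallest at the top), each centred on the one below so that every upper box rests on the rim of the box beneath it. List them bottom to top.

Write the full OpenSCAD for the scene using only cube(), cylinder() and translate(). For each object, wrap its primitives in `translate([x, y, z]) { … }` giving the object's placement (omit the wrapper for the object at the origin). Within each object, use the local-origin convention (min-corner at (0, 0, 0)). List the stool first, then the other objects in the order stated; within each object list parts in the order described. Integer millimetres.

translate([0, 0, 396]) cube([314, 262, 25]);
cube([28, 28, 396]);
translate([286, 0, 0]) cube([28, 28, 396]);
translate([0, 234, 0]) cube([28, 28, 396]);
translate([286, 234, 0]) cube([28, 28, 396]);
translate([52, 38, 421]) {
  cube([210, 186, 19]);
  translate([0, 0, 19]) cube([210, 19, 42]);
  translate([0, 167, 19]) cube([210, 19, 42]);
  translate([0, 19, 19]) cube([19, 148, 42]);
  translate([191, 19, 19]) cube([19, 148, 42]);
}
translate([62, 48, 482]) {
  cube([190, 166, 20]);
  translate([0, 0, 20]) cube([190, 20, 356]);
  translate([0, 146, 20]) cube([190, 20, 356]);
  translate([0, 20, 20]) cube([20, 126, 356]);
  translate([170, 20, 20]) cube([20, 126, 356]);
}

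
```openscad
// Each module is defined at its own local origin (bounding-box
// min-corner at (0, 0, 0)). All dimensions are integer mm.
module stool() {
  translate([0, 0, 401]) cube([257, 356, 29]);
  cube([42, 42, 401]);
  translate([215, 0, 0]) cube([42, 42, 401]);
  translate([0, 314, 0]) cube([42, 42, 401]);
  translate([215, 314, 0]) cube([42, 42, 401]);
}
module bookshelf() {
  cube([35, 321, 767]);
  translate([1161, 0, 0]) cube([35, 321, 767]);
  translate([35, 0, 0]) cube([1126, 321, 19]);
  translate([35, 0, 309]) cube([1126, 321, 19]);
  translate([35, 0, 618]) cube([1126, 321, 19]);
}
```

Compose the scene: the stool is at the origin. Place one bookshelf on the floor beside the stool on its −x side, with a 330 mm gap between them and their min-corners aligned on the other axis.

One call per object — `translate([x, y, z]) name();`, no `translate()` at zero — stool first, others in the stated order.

stool();
translate([-1526, 0, 0]) bookshelf();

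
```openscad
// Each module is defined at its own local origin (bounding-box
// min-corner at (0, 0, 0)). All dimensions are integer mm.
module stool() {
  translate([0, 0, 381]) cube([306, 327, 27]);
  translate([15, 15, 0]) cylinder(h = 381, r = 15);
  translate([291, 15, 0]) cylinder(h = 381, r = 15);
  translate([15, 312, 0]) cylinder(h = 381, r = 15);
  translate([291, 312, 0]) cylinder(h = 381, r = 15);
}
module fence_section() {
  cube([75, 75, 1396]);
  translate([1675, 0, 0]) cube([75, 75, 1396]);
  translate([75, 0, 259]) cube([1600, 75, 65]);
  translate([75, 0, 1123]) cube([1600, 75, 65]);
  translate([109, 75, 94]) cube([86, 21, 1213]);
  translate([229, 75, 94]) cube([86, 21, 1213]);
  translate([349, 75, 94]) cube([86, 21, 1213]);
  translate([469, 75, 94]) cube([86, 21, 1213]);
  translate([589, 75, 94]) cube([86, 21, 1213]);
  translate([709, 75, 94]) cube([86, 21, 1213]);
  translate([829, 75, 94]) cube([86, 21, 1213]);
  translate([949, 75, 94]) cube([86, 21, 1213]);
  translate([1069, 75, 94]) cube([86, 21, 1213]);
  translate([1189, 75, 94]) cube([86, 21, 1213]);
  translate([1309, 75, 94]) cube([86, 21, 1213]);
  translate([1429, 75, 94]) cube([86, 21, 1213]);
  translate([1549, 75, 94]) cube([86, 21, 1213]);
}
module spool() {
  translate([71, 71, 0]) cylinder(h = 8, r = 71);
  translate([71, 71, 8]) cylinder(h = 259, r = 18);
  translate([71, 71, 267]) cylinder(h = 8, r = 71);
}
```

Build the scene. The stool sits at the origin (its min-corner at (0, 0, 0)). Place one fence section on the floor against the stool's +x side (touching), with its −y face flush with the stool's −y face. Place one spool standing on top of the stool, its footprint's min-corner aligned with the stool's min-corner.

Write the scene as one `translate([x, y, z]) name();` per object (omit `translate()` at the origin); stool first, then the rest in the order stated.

stool();
translate([306, 0, 0]) fence_section();
translate([0, 0, 408]) spool();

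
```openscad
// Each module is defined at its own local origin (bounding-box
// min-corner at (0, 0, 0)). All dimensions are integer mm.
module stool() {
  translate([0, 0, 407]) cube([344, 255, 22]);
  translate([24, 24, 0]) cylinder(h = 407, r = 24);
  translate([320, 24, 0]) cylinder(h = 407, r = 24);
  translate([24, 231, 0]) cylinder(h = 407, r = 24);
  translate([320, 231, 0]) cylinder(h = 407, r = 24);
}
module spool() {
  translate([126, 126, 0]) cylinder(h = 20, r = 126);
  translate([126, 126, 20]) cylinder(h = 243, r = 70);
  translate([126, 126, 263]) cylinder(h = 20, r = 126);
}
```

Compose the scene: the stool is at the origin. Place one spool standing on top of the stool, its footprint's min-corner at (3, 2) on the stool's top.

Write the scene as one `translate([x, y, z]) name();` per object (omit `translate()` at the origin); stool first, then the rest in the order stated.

stool();
translate([3, 2, 429]) spool();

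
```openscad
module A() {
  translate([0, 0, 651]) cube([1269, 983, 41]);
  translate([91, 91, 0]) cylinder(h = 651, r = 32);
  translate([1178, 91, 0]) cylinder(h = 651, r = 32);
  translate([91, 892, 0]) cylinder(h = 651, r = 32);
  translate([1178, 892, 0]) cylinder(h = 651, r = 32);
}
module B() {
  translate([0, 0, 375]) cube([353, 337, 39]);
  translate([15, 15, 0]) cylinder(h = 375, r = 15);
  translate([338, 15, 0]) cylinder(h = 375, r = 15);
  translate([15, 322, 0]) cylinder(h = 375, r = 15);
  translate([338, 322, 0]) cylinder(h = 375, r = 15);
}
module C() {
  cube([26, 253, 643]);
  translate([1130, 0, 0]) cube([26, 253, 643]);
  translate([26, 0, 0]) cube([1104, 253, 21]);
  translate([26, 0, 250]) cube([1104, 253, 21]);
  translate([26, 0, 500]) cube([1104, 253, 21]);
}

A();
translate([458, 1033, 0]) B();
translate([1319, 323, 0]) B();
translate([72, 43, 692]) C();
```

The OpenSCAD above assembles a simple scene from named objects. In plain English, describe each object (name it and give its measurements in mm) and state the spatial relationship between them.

A is a table with a 1269×983 mm rectangular top, 41 mm thick, top surface at z = 692 mm, supported by four round legs of 64 mm diameter, each leg's bounding box inset 59 mm from the nearest pair of top edges, running from the floor.

B is a four-legged stool. The seat is a 353×337×39 mm slab whose top surface is at z = 414 mm; four round legs, each 30 mm in diameter, run from the floor (z = 0) to the underside of the seat, each leg's axis is inset half a diameter from the nearest pair of seat edges (so the leg's bounding box is flush with the corner).

C is a bookshelf 1156 mm wide overall, 253 mm deep and 643 mm tall. The two sides are 26 mm thick vertical panels. 3 horizontal shelves of 21 mm thickness span between the inner faces of the sides; the lowest shelf sits on the floor and shelves are stacked with a clear vertical gap of 229 mm between each pair.

Two stools sit around the table at the +y, +x sides. The bookshelf is on top of the table.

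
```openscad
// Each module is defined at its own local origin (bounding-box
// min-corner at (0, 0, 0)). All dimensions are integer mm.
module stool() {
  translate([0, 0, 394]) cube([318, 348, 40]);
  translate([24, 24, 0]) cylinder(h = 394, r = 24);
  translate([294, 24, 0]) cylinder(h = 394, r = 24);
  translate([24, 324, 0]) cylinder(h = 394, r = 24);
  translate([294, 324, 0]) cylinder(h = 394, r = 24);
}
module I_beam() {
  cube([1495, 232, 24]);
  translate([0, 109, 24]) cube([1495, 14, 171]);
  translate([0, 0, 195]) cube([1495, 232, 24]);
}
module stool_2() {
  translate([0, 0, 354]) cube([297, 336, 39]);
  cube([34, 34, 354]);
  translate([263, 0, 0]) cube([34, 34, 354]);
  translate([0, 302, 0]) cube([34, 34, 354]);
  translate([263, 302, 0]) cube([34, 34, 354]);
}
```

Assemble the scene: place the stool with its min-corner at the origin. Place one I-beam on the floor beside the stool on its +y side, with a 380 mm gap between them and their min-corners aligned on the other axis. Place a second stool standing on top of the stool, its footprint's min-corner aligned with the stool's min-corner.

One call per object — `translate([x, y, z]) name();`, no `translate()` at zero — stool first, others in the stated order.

stool();
translate([0, 728, 0]) I_beam();
translate([0, 0, 434]) stool_2();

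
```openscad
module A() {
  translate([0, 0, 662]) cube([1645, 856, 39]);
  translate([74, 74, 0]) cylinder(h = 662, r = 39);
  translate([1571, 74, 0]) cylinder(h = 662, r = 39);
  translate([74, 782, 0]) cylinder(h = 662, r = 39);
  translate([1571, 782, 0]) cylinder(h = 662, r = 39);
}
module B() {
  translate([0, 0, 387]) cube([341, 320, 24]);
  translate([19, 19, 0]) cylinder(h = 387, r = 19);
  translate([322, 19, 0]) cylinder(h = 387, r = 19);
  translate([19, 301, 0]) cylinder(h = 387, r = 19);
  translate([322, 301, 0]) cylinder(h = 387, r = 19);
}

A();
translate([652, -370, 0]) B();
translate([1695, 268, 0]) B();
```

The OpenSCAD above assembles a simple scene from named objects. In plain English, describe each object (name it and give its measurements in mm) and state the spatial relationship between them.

A is a rectangular dining table. The top is 1645×856×39 mm with its upper surface at z = 701 mm. It stands on four round legs of 78 mm diameter, each leg's bounding box inset 35 mm from the nearest pair of top edges, running from the floor to the underside of the top.

B is a four-legged stool. The seat is 341×320 mm, 24 mm thick, top at z = 411 mm. It stands on four round legs, each 38 mm in diameter, from z = 0 to the seat underside, each leg's axis is inset half a diameter from the nearest pair of seat edges (so the leg's bounding box is flush with the corner).

Two stools sit around the table at the −y, +x sides.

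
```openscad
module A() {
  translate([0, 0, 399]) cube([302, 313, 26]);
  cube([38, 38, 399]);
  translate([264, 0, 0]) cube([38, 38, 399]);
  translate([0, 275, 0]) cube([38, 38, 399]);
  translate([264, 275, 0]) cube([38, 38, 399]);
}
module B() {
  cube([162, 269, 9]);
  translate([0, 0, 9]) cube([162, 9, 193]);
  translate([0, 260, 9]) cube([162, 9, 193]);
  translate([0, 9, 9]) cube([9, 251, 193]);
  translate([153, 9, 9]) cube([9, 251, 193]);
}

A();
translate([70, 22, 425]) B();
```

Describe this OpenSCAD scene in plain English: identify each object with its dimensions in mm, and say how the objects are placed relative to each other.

A is a four-legged stool. The seat is a 302×313×26 mm slab whose top surface is at z = 425 mm; four square legs, each 38×38 mm in cross-section, run from the floor (z = 0) to the underside of the seat, each flush with a corner of the seat.

B is an open-topped rectangular box: outside dimensions 162×269×202 mm, with a uniform wall and base thickness of 9 mm. The base is a full 162×269 slab on the floor; four walls sit on top of the base. The front and back walls (the −y and +y sides) span the full width; the two side walls fit between them.

The open box is on top of the stool, centred.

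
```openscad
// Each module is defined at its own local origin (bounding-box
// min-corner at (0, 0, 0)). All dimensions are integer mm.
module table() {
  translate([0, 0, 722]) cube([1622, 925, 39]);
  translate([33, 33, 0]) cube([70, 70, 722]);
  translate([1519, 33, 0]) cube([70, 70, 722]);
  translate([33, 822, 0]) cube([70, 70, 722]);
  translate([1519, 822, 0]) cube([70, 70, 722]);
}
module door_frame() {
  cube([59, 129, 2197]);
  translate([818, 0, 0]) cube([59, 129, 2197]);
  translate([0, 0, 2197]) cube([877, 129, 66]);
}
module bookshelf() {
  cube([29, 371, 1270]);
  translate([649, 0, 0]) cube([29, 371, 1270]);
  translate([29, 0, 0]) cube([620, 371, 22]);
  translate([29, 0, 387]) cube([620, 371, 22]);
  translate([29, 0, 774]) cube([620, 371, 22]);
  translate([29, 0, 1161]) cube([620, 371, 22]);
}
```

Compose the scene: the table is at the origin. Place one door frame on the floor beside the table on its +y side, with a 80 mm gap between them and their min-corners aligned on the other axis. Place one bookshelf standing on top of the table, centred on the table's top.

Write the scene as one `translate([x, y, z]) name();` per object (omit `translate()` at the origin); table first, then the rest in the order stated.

table();
translate([0, 1005, 0]) door_frame();
translate([472, 277, 761]) bookshelf();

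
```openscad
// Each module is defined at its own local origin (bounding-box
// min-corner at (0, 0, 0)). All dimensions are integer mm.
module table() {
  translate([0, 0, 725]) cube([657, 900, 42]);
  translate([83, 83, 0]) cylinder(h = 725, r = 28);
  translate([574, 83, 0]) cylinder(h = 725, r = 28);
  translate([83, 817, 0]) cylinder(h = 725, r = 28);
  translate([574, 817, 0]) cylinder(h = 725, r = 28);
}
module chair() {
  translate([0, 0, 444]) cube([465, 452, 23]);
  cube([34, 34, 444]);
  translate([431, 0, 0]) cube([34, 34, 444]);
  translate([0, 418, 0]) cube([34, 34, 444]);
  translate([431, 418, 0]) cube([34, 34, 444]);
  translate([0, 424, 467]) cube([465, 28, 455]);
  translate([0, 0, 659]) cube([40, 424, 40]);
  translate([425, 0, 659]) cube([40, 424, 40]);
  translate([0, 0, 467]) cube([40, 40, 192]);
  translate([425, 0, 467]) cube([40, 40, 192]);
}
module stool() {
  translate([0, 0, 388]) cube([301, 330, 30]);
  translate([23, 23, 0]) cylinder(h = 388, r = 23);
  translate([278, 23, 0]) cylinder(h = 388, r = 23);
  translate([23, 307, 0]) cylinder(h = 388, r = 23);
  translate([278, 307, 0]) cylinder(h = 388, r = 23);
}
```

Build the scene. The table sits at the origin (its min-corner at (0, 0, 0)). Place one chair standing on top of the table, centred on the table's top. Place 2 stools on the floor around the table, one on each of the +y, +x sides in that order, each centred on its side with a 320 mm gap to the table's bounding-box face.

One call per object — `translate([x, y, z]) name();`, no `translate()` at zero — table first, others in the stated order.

table();
translate([96, 224, 767]) chair();
translate([178, 1220, 0]) stool();
translate([977, 285, 0]) stool();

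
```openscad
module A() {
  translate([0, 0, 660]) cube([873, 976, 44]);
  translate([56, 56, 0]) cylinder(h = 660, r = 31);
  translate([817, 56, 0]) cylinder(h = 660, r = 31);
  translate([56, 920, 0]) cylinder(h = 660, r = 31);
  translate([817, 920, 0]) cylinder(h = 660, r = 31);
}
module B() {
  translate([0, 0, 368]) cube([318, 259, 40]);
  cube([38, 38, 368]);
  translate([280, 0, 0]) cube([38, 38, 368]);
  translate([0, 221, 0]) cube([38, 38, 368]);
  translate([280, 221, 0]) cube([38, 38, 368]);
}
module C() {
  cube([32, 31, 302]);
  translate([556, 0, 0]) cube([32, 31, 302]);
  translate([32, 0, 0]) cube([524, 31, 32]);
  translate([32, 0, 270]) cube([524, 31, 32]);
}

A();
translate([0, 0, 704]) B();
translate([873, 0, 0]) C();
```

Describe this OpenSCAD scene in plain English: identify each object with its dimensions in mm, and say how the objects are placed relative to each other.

A is a table with a 873×976 mm rectangular top, 44 mm thick, top surface at z = 704 mm, supported by four round legs of 62 mm diameter, each leg's bounding box inset 25 mm from the nearest pair of top edges, running from the floor.

B is a four-legged stool. The seat is 318×259 mm, 40 mm thick, top at z = 408 mm. It stands on four square legs, each 38×38 mm in cross-section, from z = 0 to the seat underside, each flush with a corner of the seat.

C is a rectangular picture frame lying in the x–z plane (depth along y). The opening is 524 mm wide (x) by 238 mm tall (z), surrounded by a border 32 mm wide on all four sides. The frame is 31 mm deep and is made of two full-height vertical stiles with two horizontal rails fitted between them.

The stool is on top of the table. The picture frame is against the table's +x side, with their −y faces flush.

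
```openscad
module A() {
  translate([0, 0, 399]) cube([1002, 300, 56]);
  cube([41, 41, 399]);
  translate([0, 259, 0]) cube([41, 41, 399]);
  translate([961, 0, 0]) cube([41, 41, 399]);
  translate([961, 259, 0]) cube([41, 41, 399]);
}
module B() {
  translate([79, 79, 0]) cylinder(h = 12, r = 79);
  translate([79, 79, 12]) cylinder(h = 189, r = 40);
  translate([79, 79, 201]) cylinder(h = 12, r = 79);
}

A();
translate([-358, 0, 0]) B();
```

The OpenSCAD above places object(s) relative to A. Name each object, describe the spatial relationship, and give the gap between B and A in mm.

The spool's nearest face is 200 mm from the bench's −x face.

A is a bench. B is a spool. The spool is on the floor beside the bench on its −x side. The gap between the spool and the bench is 200 mm.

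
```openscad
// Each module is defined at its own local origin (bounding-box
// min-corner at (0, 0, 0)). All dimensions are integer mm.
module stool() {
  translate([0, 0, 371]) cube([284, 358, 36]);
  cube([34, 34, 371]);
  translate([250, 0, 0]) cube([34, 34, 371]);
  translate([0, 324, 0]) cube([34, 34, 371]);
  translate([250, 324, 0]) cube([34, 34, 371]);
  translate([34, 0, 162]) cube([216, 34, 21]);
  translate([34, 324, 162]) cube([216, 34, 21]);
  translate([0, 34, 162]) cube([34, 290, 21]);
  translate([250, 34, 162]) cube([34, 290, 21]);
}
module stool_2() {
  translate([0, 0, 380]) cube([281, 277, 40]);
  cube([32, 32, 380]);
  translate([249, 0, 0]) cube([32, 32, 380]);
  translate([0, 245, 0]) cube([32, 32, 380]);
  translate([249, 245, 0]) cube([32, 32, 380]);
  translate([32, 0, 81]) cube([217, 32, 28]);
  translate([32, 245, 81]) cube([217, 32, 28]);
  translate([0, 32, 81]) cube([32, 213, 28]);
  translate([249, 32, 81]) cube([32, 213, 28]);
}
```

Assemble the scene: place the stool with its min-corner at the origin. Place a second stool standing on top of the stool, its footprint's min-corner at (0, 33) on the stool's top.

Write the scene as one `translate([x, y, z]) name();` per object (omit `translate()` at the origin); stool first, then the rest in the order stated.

stool();
translate([0, 33, 407]) stool_2();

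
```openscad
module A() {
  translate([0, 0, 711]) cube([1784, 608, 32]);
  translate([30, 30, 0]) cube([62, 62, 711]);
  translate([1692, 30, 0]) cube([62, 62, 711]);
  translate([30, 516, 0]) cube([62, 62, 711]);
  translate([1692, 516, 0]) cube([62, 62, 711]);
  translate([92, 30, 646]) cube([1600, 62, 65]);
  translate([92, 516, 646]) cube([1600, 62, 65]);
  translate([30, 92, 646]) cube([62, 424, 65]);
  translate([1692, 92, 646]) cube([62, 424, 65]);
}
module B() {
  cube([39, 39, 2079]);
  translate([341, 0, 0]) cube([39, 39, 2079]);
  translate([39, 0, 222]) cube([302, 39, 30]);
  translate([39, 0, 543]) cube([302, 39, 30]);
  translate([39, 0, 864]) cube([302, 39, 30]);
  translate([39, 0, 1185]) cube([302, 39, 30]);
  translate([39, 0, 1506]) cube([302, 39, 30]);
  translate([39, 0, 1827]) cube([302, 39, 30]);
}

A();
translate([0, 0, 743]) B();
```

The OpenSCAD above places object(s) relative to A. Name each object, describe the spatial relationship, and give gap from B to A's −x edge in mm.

The ladder's min-x is at 0; the table's min-x is 0; gap = 0 mm.

A is a table. B is a ladder. The ladder is on top of the table. The gap from the ladder to the table's −x edge is 0 mm.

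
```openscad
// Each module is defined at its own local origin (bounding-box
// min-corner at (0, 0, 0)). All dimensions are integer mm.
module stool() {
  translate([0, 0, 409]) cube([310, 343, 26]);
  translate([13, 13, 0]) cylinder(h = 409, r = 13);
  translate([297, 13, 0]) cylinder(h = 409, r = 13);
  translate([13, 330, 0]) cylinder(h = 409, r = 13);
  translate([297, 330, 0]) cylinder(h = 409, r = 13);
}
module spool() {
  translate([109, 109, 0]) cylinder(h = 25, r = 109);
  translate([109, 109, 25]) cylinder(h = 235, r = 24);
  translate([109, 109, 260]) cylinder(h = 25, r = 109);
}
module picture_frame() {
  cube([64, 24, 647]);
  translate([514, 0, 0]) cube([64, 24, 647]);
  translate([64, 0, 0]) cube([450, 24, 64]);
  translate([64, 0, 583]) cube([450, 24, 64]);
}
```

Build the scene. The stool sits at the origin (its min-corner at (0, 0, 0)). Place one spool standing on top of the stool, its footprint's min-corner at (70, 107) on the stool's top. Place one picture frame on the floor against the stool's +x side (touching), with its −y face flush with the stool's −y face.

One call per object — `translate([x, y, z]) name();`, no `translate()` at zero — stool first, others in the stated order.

stool();
translate([70, 107, 435]) spool();
translate([310, 0, 0]) picture_frame();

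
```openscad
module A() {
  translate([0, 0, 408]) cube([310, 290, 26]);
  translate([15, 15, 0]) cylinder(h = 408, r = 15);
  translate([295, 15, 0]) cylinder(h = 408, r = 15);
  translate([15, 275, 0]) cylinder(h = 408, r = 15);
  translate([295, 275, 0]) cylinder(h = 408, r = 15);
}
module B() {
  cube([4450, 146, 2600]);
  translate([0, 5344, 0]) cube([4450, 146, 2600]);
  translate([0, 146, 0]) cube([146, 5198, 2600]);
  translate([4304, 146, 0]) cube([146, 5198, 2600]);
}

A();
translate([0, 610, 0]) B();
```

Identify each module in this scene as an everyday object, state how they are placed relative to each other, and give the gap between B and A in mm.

The house frame's nearest face is 320 mm from the stool's +y face.

A is a stool. B is a house frame. The house frame is on the floor beside the stool on its +y side. The gap between the house frame and the stool is 320 mm.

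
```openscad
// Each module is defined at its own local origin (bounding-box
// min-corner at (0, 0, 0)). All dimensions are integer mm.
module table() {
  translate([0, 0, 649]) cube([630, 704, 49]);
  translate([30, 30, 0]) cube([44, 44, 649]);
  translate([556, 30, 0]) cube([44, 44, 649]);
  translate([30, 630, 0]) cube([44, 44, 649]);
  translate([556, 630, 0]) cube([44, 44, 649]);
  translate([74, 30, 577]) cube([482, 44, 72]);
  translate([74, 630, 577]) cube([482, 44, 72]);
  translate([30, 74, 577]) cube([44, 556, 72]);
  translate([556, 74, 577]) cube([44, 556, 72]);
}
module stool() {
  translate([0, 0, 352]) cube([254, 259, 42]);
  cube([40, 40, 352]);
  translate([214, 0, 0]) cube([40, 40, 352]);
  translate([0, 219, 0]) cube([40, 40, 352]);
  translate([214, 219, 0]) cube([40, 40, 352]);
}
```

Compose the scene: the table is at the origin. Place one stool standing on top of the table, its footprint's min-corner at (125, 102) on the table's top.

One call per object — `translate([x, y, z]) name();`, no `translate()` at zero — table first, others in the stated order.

table();
translate([125, 102, 698]) stool();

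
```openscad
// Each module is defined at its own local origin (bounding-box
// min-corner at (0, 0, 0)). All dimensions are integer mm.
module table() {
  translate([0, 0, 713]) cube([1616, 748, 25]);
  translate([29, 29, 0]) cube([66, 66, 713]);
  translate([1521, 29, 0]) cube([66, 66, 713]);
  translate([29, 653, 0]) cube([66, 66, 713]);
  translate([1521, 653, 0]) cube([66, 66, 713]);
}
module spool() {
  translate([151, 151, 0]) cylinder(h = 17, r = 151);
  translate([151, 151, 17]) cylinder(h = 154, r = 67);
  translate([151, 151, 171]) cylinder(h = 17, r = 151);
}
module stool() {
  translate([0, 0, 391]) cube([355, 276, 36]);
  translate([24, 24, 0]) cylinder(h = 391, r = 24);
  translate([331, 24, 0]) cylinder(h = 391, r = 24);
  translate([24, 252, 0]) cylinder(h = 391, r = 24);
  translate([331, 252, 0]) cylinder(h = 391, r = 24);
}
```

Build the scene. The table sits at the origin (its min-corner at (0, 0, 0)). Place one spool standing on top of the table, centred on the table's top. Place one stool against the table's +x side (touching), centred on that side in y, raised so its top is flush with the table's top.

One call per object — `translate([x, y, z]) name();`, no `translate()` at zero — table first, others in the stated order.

table();
translate([657, 223, 738]) spool();
translate([1616, 236, 311]) stool();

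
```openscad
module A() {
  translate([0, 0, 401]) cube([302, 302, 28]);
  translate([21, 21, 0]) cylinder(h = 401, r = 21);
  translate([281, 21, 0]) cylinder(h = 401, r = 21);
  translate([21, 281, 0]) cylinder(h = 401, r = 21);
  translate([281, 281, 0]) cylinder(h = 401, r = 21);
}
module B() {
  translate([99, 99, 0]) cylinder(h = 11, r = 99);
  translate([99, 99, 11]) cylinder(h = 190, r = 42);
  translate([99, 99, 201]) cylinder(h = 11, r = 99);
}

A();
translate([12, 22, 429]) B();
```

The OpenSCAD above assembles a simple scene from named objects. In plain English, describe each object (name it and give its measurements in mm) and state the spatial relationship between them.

A is a four-legged stool. The seat is 302×302 mm, 28 mm thick, top at z = 429 mm. It stands on four round legs, each 42 mm in diameter, from z = 0 to the seat underside, each leg's axis is inset half a diameter from the nearest pair of seat edges (so the leg's bounding box is flush with the corner).

B is a spool: two coaxial disc flanges of radius 99 mm and thickness 11 mm, joined by a core cylinder of radius 42 mm and height 190 mm. The lower flange rests on z = 0 and the three cylinders share a vertical axis.

The spool is on top of the stool.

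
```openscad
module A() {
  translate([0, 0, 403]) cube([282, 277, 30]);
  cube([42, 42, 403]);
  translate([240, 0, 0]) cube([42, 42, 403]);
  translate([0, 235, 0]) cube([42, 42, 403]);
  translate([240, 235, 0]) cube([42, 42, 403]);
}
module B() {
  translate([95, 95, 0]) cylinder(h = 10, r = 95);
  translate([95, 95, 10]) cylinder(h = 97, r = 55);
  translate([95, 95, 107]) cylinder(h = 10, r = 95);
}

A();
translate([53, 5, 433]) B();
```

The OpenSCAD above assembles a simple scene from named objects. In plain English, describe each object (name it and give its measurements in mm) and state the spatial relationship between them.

A is a four-legged stool. The seat is 282×277 mm, 30 mm thick, top at z = 433 mm. It stands on four square legs, each 42×42 mm in cross-section, from z = 0 to the seat underside, each flush with a corner of the seat.

B is a spool: two coaxial disc flanges of radius 95 mm and thickness 10 mm, joined by a core cylinder of radius 55 mm and height 97 mm. The lower flange rests on z = 0 and the three cylinders share a vertical axis.

The spool is on top of the stool.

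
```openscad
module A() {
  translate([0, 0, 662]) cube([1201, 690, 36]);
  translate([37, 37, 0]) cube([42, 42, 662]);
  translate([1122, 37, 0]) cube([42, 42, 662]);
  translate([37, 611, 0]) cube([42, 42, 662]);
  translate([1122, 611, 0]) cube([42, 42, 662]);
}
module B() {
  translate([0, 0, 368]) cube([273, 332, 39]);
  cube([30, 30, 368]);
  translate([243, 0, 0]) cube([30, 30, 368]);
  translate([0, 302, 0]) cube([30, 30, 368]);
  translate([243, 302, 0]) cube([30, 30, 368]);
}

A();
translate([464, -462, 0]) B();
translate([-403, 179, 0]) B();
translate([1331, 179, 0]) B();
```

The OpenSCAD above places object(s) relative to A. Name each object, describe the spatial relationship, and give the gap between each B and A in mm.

Each stool's nearest face is 130 mm from the table's bounding box.

A is a table. B is a stool. Three stools sit around the table at the −y, −x, +x sides. The gap between each stool and the table is 130 mm.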